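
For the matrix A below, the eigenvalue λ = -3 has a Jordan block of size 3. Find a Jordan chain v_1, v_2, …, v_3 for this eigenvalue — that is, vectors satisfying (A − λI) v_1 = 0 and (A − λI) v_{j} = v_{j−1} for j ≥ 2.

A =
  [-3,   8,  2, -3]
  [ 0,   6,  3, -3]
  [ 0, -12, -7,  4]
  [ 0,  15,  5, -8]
A Jordan chain for λ = -3 of length 3:
v_1 = (3, 0, 0, 0)ᵀ
v_2 = (8, 9, -12, 15)ᵀ
v_3 = (0, 1, 0, 0)ᵀ

Let N = A − (-3)·I. We want v_3 with N^3 v_3 = 0 but N^2 v_3 ≠ 0; then v_{j-1} := N · v_j for j = 3, …, 2.

Pick v_3 = (0, 1, 0, 0)ᵀ.
Then v_2 = N · v_3 = (8, 9, -12, 15)ᵀ.
Then v_1 = N · v_2 = (3, 0, 0, 0)ᵀ.

Sanity check: (A − (-3)·I) v_1 = (0, 0, 0, 0)ᵀ = 0. ✓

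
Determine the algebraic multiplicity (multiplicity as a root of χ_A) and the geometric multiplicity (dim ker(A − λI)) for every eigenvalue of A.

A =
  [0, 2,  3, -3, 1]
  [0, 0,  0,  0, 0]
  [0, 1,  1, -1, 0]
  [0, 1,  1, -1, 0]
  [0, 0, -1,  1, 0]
λ = 0: alg = 5, geom = 2

Step 1 — factor the characteristic polynomial to read off the algebraic multiplicities:
  χ_A(x) = x^5

Step 2 — compute geometric multiplicities via the rank-nullity identity g(λ) = n − rank(A − λI):
  rank(A − (0)·I) = 3, so dim ker(A − (0)·I) = n − 3 = 2

Summary:
  λ = 0: algebraic multiplicity = 5, geometric multiplicity = 2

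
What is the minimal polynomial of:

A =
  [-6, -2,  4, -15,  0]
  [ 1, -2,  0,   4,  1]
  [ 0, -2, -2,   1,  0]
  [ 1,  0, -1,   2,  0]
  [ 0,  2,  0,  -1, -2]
x^3 + 6*x^2 + 12*x + 8

The characteristic polynomial is χ_A(x) = (x + 2)^5, so the eigenvalues are known. The minimal polynomial is
  m_A(x) = Π_λ (x − λ)^{k_λ}
where k_λ is the size of the *largest* Jordan block for λ (equivalently, the smallest k with (A − λI)^k v = 0 for every generalised eigenvector v of λ).

  λ = -2: largest Jordan block has size 3, contributing (x + 2)^3

So m_A(x) = (x + 2)^3 = x^3 + 6*x^2 + 12*x + 8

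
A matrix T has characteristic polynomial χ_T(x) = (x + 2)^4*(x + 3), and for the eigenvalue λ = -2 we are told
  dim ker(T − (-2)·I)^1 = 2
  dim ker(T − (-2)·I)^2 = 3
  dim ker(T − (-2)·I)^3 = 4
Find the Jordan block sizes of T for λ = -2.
Block sizes for λ = -2: [3, 1]

From the dimensions of kernels of powers, the number of Jordan blocks of size at least j is d_j − d_{j−1} where d_j = dim ker(N^j) (with d_0 = 0). Computing the differences gives [2, 1, 1].
The number of blocks of size exactly k is (#blocks of size ≥ k) − (#blocks of size ≥ k + 1), so the partition is: 1 block(s) of size 1, 1 block(s) of size 3.
In nonincreasing order the block sizes are [3, 1].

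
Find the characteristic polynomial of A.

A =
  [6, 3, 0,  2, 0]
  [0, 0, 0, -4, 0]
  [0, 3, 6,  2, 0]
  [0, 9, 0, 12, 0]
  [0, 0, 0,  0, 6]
x^5 - 30*x^4 + 360*x^3 - 2160*x^2 + 6480*x - 7776

Expanding det(x·I − A) (e.g. by cofactor expansion or by noting that A is similar to its Jordan form J, which has the same characteristic polynomial as A) gives
  χ_A(x) = x^5 - 30*x^4 + 360*x^3 - 2160*x^2 + 6480*x - 7776
which factors as (x - 6)^5. The eigenvalues (with algebraic multiplicities) are λ = 6 with multiplicity 5.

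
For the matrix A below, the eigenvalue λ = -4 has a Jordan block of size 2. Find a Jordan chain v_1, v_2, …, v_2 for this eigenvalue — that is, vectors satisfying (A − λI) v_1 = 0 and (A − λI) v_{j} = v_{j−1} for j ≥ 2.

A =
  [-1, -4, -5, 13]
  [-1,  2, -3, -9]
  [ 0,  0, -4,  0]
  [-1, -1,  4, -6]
A Jordan chain for λ = -4 of length 2:
v_1 = (3, -1, 0, -1)ᵀ
v_2 = (1, 0, 0, 0)ᵀ

Let N = A − (-4)·I. We want v_2 with N^2 v_2 = 0 but N^1 v_2 ≠ 0; then v_{j-1} := N · v_j for j = 2, …, 2.

Pick v_2 = (1, 0, 0, 0)ᵀ.
Then v_1 = N · v_2 = (3, -1, 0, -1)ᵀ.

Sanity check: (A − (-4)·I) v_1 = (0, 0, 0, 0)ᵀ = 0. ✓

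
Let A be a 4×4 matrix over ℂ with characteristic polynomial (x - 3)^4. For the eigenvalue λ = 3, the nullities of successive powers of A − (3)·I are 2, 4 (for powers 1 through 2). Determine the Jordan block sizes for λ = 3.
Block sizes for λ = 3: [2, 2]

From the dimensions of kernels of powers, the number of Jordan blocks of size at least j is d_j − d_{j−1} where d_j = dim ker(N^j) (with d_0 = 0). Computing the differences gives [2, 2].
The number of blocks of size exactly k is (#blocks of size ≥ k) − (#blocks of size ≥ k + 1), so the partition is: 2 block(s) of size 2.
In nonincreasing order the block sizes are [2, 2].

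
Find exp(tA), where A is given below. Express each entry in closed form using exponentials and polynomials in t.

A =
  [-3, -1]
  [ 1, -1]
e^{tA} =
  [-t*exp(-2*t) + exp(-2*t), -t*exp(-2*t)]
  [t*exp(-2*t), t*exp(-2*t) + exp(-2*t)]

Strategy: write A = P · J · P⁻¹ where J is a Jordan canonical form, so e^{tA} = P · e^{tJ} · P⁻¹, and e^{tJ} can be computed block-by-block.

A has Jordan form
J =
  [-2,  1]
  [ 0, -2]
(up to reordering of blocks).

Per-block formulas:
  For a 2×2 Jordan block J_2(-2): exp(t · J_2(-2)) = e^(-2t)·(I + t·N), where N is the 2×2 nilpotent shift.

After assembling e^{tJ} and conjugating by P, we get:

e^{tA} =
  [-t*exp(-2*t) + exp(-2*t), -t*exp(-2*t)]
  [t*exp(-2*t), t*exp(-2*t) + exp(-2*t)]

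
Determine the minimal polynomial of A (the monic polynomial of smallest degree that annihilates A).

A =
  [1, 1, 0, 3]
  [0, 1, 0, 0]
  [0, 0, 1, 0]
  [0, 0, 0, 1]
x^2 - 2*x + 1

The characteristic polynomial is χ_A(x) = (x - 1)^4, so the eigenvalues are known. The minimal polynomial is
  m_A(x) = Π_λ (x − λ)^{k_λ}
where k_λ is the size of the *largest* Jordan block for λ (equivalently, the smallest k with (A − λI)^k v = 0 for every generalised eigenvector v of λ).

  λ = 1: largest Jordan block has size 2, contributing (x − 1)^2

So m_A(x) = (x - 1)^2 = x^2 - 2*x + 1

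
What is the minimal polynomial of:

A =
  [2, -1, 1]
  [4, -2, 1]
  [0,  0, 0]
x^3

The characteristic polynomial is χ_A(x) = x^3, so the eigenvalues are known. The minimal polynomial is
  m_A(x) = Π_λ (x − λ)^{k_λ}
where k_λ is the size of the *largest* Jordan block for λ (equivalently, the smallest k with (A − λI)^k v = 0 for every generalised eigenvector v of λ).

  λ = 0: largest Jordan block has size 3, contributing (x − 0)^3

So m_A(x) = x^3 = x^3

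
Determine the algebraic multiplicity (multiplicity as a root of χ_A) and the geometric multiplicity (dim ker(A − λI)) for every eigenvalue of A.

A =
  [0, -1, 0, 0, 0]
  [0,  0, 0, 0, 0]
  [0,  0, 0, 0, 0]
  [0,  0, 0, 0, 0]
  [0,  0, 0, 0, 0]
λ = 0: alg = 5, geom = 4

Step 1 — factor the characteristic polynomial to read off the algebraic multiplicities:
  χ_A(x) = x^5

Step 2 — compute geometric multiplicities via the rank-nullity identity g(λ) = n − rank(A − λI):
  rank(A − (0)·I) = 1, so dim ker(A − (0)·I) = n − 1 = 4

Summary:
  λ = 0: algebraic multiplicity = 5, geometric multiplicity = 4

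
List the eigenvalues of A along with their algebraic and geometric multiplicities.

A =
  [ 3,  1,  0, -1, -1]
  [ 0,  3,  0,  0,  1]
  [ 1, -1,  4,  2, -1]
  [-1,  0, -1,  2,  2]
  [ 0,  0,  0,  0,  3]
λ = 3: alg = 5, geom = 2

Step 1 — factor the characteristic polynomial to read off the algebraic multiplicities:
  χ_A(x) = (x - 3)^5

Step 2 — compute geometric multiplicities via the rank-nullity identity g(λ) = n − rank(A − λI):
  rank(A − (3)·I) = 3, so dim ker(A − (3)·I) = n − 3 = 2

Summary:
  λ = 3: algebraic multiplicity = 5, geometric multiplicity = 2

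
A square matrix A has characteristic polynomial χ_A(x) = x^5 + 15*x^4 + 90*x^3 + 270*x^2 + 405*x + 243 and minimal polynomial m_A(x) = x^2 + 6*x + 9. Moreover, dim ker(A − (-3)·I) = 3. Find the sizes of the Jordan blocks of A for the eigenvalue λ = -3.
Block sizes for λ = -3: [2, 2, 1]

Step 1 — from the characteristic polynomial, algebraic multiplicity of λ = -3 is 5. From dim ker(A − (-3)·I) = 3, there are exactly 3 Jordan blocks for λ = -3.
Step 2 — from the minimal polynomial, the factor (x + 3)^2 tells us the largest block for λ = -3 has size 2.
Step 3 — with total size 5, 3 blocks, and largest block 2, the block sizes (in nonincreasing order) are [2, 2, 1].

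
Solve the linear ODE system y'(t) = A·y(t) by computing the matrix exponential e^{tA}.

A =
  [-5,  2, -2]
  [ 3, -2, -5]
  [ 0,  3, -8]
e^{tA} =
  [3*t^2*exp(-5*t) + exp(-5*t), 2*t*exp(-5*t), -2*t^2*exp(-5*t) - 2*t*exp(-5*t)]
  [9*t^2*exp(-5*t)/2 + 3*t*exp(-5*t), 3*t*exp(-5*t) + exp(-5*t), -3*t^2*exp(-5*t) - 5*t*exp(-5*t)]
  [9*t^2*exp(-5*t)/2, 3*t*exp(-5*t), -3*t^2*exp(-5*t) - 3*t*exp(-5*t) + exp(-5*t)]

Strategy: write A = P · J · P⁻¹ where J is a Jordan canonical form, so e^{tA} = P · e^{tJ} · P⁻¹, and e^{tJ} can be computed block-by-block.

A has Jordan form
J =
  [-5,  1,  0]
  [ 0, -5,  1]
  [ 0,  0, -5]
(up to reordering of blocks).

Per-block formulas:
  For a 3×3 Jordan block J_3(-5): exp(t · J_3(-5)) = e^(-5t)·(I + t·N + (t^2/2)·N^2), where N is the 3×3 nilpotent shift.

After assembling e^{tJ} and conjugating by P, we get:

e^{tA} =
  [3*t^2*exp(-5*t) + exp(-5*t), 2*t*exp(-5*t), -2*t^2*exp(-5*t) - 2*t*exp(-5*t)]
  [9*t^2*exp(-5*t)/2 + 3*t*exp(-5*t), 3*t*exp(-5*t) + exp(-5*t), -3*t^2*exp(-5*t) - 5*t*exp(-5*t)]
  [9*t^2*exp(-5*t)/2, 3*t*exp(-5*t), -3*t^2*exp(-5*t) - 3*t*exp(-5*t) + exp(-5*t)]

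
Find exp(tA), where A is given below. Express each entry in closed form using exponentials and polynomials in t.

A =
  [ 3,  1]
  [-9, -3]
e^{tA} =
  [3*t + 1, t]
  [-9*t, 1 - 3*t]

Strategy: write A = P · J · P⁻¹ where J is a Jordan canonical form, so e^{tA} = P · e^{tJ} · P⁻¹, and e^{tJ} can be computed block-by-block.

A has Jordan form
J =
  [0, 1]
  [0, 0]
(up to reordering of blocks).

Per-block formulas:
  For a 2×2 Jordan block J_2(0): exp(t · J_2(0)) = e^(0t)·(I + t·N), where N is the 2×2 nilpotent shift.

After assembling e^{tJ} and conjugating by P, we get:

e^{tA} =
  [3*t + 1, t]
  [-9*t, 1 - 3*t]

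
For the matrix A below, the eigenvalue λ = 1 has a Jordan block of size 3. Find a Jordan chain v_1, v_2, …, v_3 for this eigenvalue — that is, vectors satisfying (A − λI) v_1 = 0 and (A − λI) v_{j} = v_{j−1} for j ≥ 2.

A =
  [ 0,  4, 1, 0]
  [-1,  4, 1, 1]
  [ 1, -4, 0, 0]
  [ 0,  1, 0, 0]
A Jordan chain for λ = 1 of length 3:
v_1 = (-2, -1, 2, -1)ᵀ
v_2 = (-1, -1, 1, 0)ᵀ
v_3 = (1, 0, 0, 0)ᵀ

Let N = A − (1)·I. We want v_3 with N^3 v_3 = 0 but N^2 v_3 ≠ 0; then v_{j-1} := N · v_j for j = 3, …, 2.

Pick v_3 = (1, 0, 0, 0)ᵀ.
Then v_2 = N · v_3 = (-1, -1, 1, 0)ᵀ.
Then v_1 = N · v_2 = (-2, -1, 2, -1)ᵀ.

Sanity check: (A − (1)·I) v_1 = (0, 0, 0, 0)ᵀ = 0. ✓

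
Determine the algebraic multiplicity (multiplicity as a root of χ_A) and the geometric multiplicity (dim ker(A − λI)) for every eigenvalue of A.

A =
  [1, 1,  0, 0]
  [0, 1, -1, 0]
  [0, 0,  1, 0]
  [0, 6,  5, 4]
λ = 1: alg = 3, geom = 1; λ = 4: alg = 1, geom = 1

Step 1 — factor the characteristic polynomial to read off the algebraic multiplicities:
  χ_A(x) = (x - 4)*(x - 1)^3

Step 2 — compute geometric multiplicities via the rank-nullity identity g(λ) = n − rank(A − λI):
  rank(A − (1)·I) = 3, so dim ker(A − (1)·I) = n − 3 = 1
  rank(A − (4)·I) = 3, so dim ker(A − (4)·I) = n − 3 = 1

Summary:
  λ = 1: algebraic multiplicity = 3, geometric multiplicity = 1
  λ = 4: algebraic multiplicity = 1, geometric multiplicity = 1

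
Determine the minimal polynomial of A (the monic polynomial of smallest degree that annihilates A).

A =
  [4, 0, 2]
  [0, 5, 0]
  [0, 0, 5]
x^2 - 9*x + 20

The characteristic polynomial is χ_A(x) = (x - 5)^2*(x - 4), so the eigenvalues are known. The minimal polynomial is
  m_A(x) = Π_λ (x − λ)^{k_λ}
where k_λ is the size of the *largest* Jordan block for λ (equivalently, the smallest k with (A − λI)^k v = 0 for every generalised eigenvector v of λ).

  λ = 4: largest Jordan block has size 1, contributing (x − 4)
  λ = 5: largest Jordan block has size 1, contributing (x − 5)

So m_A(x) = (x - 5)*(x - 4) = x^2 - 9*x + 20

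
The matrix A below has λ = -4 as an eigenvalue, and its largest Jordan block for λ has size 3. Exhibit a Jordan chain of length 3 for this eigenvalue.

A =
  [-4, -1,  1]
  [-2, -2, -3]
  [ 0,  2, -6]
A Jordan chain for λ = -4 of length 3:
v_1 = (2, -4, -4)ᵀ
v_2 = (0, -2, 0)ᵀ
v_3 = (1, 0, 0)ᵀ

Let N = A − (-4)·I. We want v_3 with N^3 v_3 = 0 but N^2 v_3 ≠ 0; then v_{j-1} := N · v_j for j = 3, …, 2.

Pick v_3 = (1, 0, 0)ᵀ.
Then v_2 = N · v_3 = (0, -2, 0)ᵀ.
Then v_1 = N · v_2 = (2, -4, -4)ᵀ.

Sanity check: (A − (-4)·I) v_1 = (0, 0, 0)ᵀ = 0. ✓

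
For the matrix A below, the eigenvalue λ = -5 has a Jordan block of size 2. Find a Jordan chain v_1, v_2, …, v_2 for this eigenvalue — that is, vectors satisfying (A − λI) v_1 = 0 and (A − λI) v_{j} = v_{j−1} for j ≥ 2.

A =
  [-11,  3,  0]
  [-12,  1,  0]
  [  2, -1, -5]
A Jordan chain for λ = -5 of length 2:
v_1 = (-6, -12, 2)ᵀ
v_2 = (1, 0, 0)ᵀ

Let N = A − (-5)·I. We want v_2 with N^2 v_2 = 0 but N^1 v_2 ≠ 0; then v_{j-1} := N · v_j for j = 2, …, 2.

Pick v_2 = (1, 0, 0)ᵀ.
Then v_1 = N · v_2 = (-6, -12, 2)ᵀ.

Sanity check: (A − (-5)·I) v_1 = (0, 0, 0)ᵀ = 0. ✓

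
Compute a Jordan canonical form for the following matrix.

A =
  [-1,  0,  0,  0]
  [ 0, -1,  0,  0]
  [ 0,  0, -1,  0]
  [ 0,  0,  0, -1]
J_1(-1) ⊕ J_1(-1) ⊕ J_1(-1) ⊕ J_1(-1)

The characteristic polynomial is
  det(x·I − A) = x^4 + 4*x^3 + 6*x^2 + 4*x + 1 = (x + 1)^4

Eigenvalues and multiplicities (the geometric multiplicity of λ is n − rank(A − λI), which equals the number of Jordan blocks for λ):
  λ = -1: algebraic multiplicity = 4, geometric multiplicity = 4

Determining the block sizes for each eigenvalue:
  λ = -1: gm = am = 4, so every block has size 1 → block sizes [1, 1, 1, 1]

Assembling the blocks gives a Jordan form
J =
  [-1,  0,  0,  0]
  [ 0, -1,  0,  0]
  [ 0,  0, -1,  0]
  [ 0,  0,  0, -1]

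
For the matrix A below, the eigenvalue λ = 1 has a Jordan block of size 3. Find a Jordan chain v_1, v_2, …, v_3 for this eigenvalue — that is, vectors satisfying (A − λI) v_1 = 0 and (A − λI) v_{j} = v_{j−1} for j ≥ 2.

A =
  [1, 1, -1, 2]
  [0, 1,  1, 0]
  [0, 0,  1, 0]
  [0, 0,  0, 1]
A Jordan chain for λ = 1 of length 3:
v_1 = (1, 0, 0, 0)ᵀ
v_2 = (-1, 1, 0, 0)ᵀ
v_3 = (0, 0, 1, 0)ᵀ

Let N = A − (1)·I. We want v_3 with N^3 v_3 = 0 but N^2 v_3 ≠ 0; then v_{j-1} := N · v_j for j = 3, …, 2.

Pick v_3 = (0, 0, 1, 0)ᵀ.
Then v_2 = N · v_3 = (-1, 1, 0, 0)ᵀ.
Then v_1 = N · v_2 = (1, 0, 0, 0)ᵀ.

Sanity check: (A − (1)·I) v_1 = (0, 0, 0, 0)ᵀ = 0. ✓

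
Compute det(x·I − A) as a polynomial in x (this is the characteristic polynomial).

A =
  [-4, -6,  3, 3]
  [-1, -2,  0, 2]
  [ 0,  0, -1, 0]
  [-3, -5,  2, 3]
x^4 + 4*x^3 + 6*x^2 + 4*x + 1

Expanding det(x·I − A) (e.g. by cofactor expansion or by noting that A is similar to its Jordan form J, which has the same characteristic polynomial as A) gives
  χ_A(x) = x^4 + 4*x^3 + 6*x^2 + 4*x + 1
which factors as (x + 1)^4. The eigenvalues (with algebraic multiplicities) are λ = -1 with multiplicity 4.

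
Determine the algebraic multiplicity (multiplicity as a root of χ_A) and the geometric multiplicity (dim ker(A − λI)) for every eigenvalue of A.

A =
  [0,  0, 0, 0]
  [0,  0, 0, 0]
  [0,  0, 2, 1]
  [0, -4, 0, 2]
λ = 0: alg = 2, geom = 2; λ = 2: alg = 2, geom = 1

Step 1 — factor the characteristic polynomial to read off the algebraic multiplicities:
  χ_A(x) = x^2*(x - 2)^2

Step 2 — compute geometric multiplicities via the rank-nullity identity g(λ) = n − rank(A − λI):
  rank(A − (0)·I) = 2, so dim ker(A − (0)·I) = n − 2 = 2
  rank(A − (2)·I) = 3, so dim ker(A − (2)·I) = n − 3 = 1

Summary:
  λ = 0: algebraic multiplicity = 2, geometric multiplicity = 2
  λ = 2: algebraic multiplicity = 2, geometric multiplicity = 1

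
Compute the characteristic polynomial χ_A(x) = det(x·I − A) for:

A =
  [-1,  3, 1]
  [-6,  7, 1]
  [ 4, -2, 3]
x^3 - 9*x^2 + 27*x - 27

Expanding det(x·I − A) (e.g. by cofactor expansion or by noting that A is similar to its Jordan form J, which has the same characteristic polynomial as A) gives
  χ_A(x) = x^3 - 9*x^2 + 27*x - 27
which factors as (x - 3)^3. The eigenvalues (with algebraic multiplicities) are λ = 3 with multiplicity 3.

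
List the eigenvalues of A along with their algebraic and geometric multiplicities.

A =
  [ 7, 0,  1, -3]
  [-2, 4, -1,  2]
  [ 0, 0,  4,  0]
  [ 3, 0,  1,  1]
λ = 4: alg = 4, geom = 2

Step 1 — factor the characteristic polynomial to read off the algebraic multiplicities:
  χ_A(x) = (x - 4)^4

Step 2 — compute geometric multiplicities via the rank-nullity identity g(λ) = n − rank(A − λI):
  rank(A − (4)·I) = 2, so dim ker(A − (4)·I) = n − 2 = 2

Summary:
  λ = 4: algebraic multiplicity = 4, geometric multiplicity = 2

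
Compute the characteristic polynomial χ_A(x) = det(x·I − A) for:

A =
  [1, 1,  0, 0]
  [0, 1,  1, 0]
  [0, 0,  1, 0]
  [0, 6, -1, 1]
x^4 - 4*x^3 + 6*x^2 - 4*x + 1

Expanding det(x·I − A) (e.g. by cofactor expansion or by noting that A is similar to its Jordan form J, which has the same characteristic polynomial as A) gives
  χ_A(x) = x^4 - 4*x^3 + 6*x^2 - 4*x + 1
which factors as (x - 1)^4. The eigenvalues (with algebraic multiplicities) are λ = 1 with multiplicity 4.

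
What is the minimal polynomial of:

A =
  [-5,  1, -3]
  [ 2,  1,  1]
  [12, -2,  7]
x^3 - 3*x^2 + 3*x - 1

The characteristic polynomial is χ_A(x) = (x - 1)^3, so the eigenvalues are known. The minimal polynomial is
  m_A(x) = Π_λ (x − λ)^{k_λ}
where k_λ is the size of the *largest* Jordan block for λ (equivalently, the smallest k with (A − λI)^k v = 0 for every generalised eigenvector v of λ).

  λ = 1: largest Jordan block has size 3, contributing (x − 1)^3

So m_A(x) = (x - 1)^3 = x^3 - 3*x^2 + 3*x - 1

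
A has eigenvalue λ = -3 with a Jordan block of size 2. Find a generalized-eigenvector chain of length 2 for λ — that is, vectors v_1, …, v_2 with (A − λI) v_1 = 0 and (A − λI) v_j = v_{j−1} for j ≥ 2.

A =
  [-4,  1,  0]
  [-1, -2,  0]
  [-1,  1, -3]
A Jordan chain for λ = -3 of length 2:
v_1 = (-1, -1, -1)ᵀ
v_2 = (1, 0, 0)ᵀ

Let N = A − (-3)·I. We want v_2 with N^2 v_2 = 0 but N^1 v_2 ≠ 0; then v_{j-1} := N · v_j for j = 2, …, 2.

Pick v_2 = (1, 0, 0)ᵀ.
Then v_1 = N · v_2 = (-1, -1, -1)ᵀ.

Sanity check: (A − (-3)·I) v_1 = (0, 0, 0)ᵀ = 0. ✓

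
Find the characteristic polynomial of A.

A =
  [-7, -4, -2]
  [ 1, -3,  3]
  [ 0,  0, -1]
x^3 + 11*x^2 + 35*x + 25

Expanding det(x·I − A) (e.g. by cofactor expansion or by noting that A is similar to its Jordan form J, which has the same characteristic polynomial as A) gives
  χ_A(x) = x^3 + 11*x^2 + 35*x + 25
which factors as (x + 1)*(x + 5)^2. The eigenvalues (with algebraic multiplicities) are λ = -5 with multiplicity 2, λ = -1 with multiplicity 1.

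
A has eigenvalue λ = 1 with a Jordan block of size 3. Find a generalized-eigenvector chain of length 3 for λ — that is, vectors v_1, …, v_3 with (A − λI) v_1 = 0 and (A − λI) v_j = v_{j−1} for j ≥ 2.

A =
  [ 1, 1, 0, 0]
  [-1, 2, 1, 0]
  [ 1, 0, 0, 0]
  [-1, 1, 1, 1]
A Jordan chain for λ = 1 of length 3:
v_1 = (-1, 0, -1, 0)ᵀ
v_2 = (0, -1, 1, -1)ᵀ
v_3 = (1, 0, 0, 0)ᵀ

Let N = A − (1)·I. We want v_3 with N^3 v_3 = 0 but N^2 v_3 ≠ 0; then v_{j-1} := N · v_j for j = 3, …, 2.

Pick v_3 = (1, 0, 0, 0)ᵀ.
Then v_2 = N · v_3 = (0, -1, 1, -1)ᵀ.
Then v_1 = N · v_2 = (-1, 0, -1, 0)ᵀ.

Sanity check: (A − (1)·I) v_1 = (0, 0, 0, 0)ᵀ = 0. ✓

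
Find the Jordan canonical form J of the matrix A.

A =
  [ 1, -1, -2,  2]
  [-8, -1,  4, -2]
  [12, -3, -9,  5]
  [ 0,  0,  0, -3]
J_2(-3) ⊕ J_2(-3)

The characteristic polynomial is
  det(x·I − A) = x^4 + 12*x^3 + 54*x^2 + 108*x + 81 = (x + 3)^4

Eigenvalues and multiplicities (the geometric multiplicity of λ is n − rank(A − λI), which equals the number of Jordan blocks for λ):
  λ = -3: algebraic multiplicity = 4, geometric multiplicity = 2

Determining the block sizes for each eigenvalue:
  λ = -3: with am = 4 and gm = 2, the partition is not yet determined (e.g. several partitions of 4 into 2 parts exist). Let N = A − (-3)·I. Computing rank(N^1) = 2, rank(N^2) = 0; the number of blocks of size ≥ j is rank(N^{j−1}) − rank(N^j), giving [2, 2]. So we have 2 block(s) of size 2 → block sizes [2, 2]

Assembling the blocks gives a Jordan form
J =
  [-3,  1,  0,  0]
  [ 0, -3,  0,  0]
  [ 0,  0, -3,  1]
  [ 0,  0,  0, -3]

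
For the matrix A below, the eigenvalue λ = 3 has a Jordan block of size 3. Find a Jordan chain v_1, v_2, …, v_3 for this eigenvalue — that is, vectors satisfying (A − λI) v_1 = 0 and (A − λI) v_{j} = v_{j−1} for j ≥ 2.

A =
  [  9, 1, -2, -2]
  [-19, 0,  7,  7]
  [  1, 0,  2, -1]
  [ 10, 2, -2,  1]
A Jordan chain for λ = 3 of length 3:
v_1 = (-5, 20, -5, 0)ᵀ
v_2 = (6, -19, 1, 10)ᵀ
v_3 = (1, 0, 0, 0)ᵀ

Let N = A − (3)·I. We want v_3 with N^3 v_3 = 0 but N^2 v_3 ≠ 0; then v_{j-1} := N · v_j for j = 3, …, 2.

Pick v_3 = (1, 0, 0, 0)ᵀ.
Then v_2 = N · v_3 = (6, -19, 1, 10)ᵀ.
Then v_1 = N · v_2 = (-5, 20, -5, 0)ᵀ.

Sanity check: (A − (3)·I) v_1 = (0, 0, 0, 0)ᵀ = 0. ✓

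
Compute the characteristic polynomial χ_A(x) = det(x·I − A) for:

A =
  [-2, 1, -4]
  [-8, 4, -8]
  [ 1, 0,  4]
x^3 - 6*x^2 + 12*x - 8

Expanding det(x·I − A) (e.g. by cofactor expansion or by noting that A is similar to its Jordan form J, which has the same characteristic polynomial as A) gives
  χ_A(x) = x^3 - 6*x^2 + 12*x - 8
which factors as (x - 2)^3. The eigenvalues (with algebraic multiplicities) are λ = 2 with multiplicity 3.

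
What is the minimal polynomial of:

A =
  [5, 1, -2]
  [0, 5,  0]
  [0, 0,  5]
x^2 - 10*x + 25

The characteristic polynomial is χ_A(x) = (x - 5)^3, so the eigenvalues are known. The minimal polynomial is
  m_A(x) = Π_λ (x − λ)^{k_λ}
where k_λ is the size of the *largest* Jordan block for λ (equivalently, the smallest k with (A − λI)^k v = 0 for every generalised eigenvector v of λ).

  λ = 5: largest Jordan block has size 2, contributing (x − 5)^2

So m_A(x) = (x - 5)^2 = x^2 - 10*x + 25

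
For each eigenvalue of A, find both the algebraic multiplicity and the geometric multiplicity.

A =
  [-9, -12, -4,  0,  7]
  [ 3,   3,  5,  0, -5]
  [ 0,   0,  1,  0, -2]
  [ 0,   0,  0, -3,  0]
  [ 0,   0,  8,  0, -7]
λ = -3: alg = 5, geom = 3

Step 1 — factor the characteristic polynomial to read off the algebraic multiplicities:
  χ_A(x) = (x + 3)^5

Step 2 — compute geometric multiplicities via the rank-nullity identity g(λ) = n − rank(A − λI):
  rank(A − (-3)·I) = 2, so dim ker(A − (-3)·I) = n − 2 = 3

Summary:
  λ = -3: algebraic multiplicity = 5, geometric multiplicity = 3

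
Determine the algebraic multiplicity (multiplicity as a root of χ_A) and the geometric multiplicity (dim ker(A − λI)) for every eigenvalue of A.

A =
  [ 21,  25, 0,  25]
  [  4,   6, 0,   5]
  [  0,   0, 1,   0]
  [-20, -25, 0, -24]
λ = 1: alg = 4, geom = 3

Step 1 — factor the characteristic polynomial to read off the algebraic multiplicities:
  χ_A(x) = (x - 1)^4

Step 2 — compute geometric multiplicities via the rank-nullity identity g(λ) = n − rank(A − λI):
  rank(A − (1)·I) = 1, so dim ker(A − (1)·I) = n − 1 = 3

Summary:
  λ = 1: algebraic multiplicity = 4, geometric multiplicity = 3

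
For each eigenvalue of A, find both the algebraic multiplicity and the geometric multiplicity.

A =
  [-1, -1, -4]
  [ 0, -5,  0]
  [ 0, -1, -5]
λ = -5: alg = 2, geom = 1; λ = -1: alg = 1, geom = 1

Step 1 — factor the characteristic polynomial to read off the algebraic multiplicities:
  χ_A(x) = (x + 1)*(x + 5)^2

Step 2 — compute geometric multiplicities via the rank-nullity identity g(λ) = n − rank(A − λI):
  rank(A − (-5)·I) = 2, so dim ker(A − (-5)·I) = n − 2 = 1
  rank(A − (-1)·I) = 2, so dim ker(A − (-1)·I) = n − 2 = 1

Summary:
  λ = -5: algebraic multiplicity = 2, geometric multiplicity = 1
  λ = -1: algebraic multiplicity = 1, geometric multiplicity = 1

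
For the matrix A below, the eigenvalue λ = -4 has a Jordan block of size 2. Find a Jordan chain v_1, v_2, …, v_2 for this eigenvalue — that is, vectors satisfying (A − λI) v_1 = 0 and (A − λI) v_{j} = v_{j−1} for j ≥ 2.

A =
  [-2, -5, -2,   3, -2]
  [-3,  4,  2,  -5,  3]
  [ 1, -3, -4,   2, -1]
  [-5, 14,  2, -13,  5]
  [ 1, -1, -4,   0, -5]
A Jordan chain for λ = -4 of length 2:
v_1 = (2, -3, 1, -5, 1)ᵀ
v_2 = (1, 0, 0, 0, 0)ᵀ

Let N = A − (-4)·I. We want v_2 with N^2 v_2 = 0 but N^1 v_2 ≠ 0; then v_{j-1} := N · v_j for j = 2, …, 2.

Pick v_2 = (1, 0, 0, 0, 0)ᵀ.
Then v_1 = N · v_2 = (2, -3, 1, -5, 1)ᵀ.

Sanity check: (A − (-4)·I) v_1 = (0, 0, 0, 0, 0)ᵀ = 0. ✓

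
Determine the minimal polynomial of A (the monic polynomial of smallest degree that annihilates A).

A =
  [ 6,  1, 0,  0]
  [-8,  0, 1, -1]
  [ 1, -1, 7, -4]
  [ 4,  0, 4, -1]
x^3 - 9*x^2 + 27*x - 27

The characteristic polynomial is χ_A(x) = (x - 3)^4, so the eigenvalues are known. The minimal polynomial is
  m_A(x) = Π_λ (x − λ)^{k_λ}
where k_λ is the size of the *largest* Jordan block for λ (equivalently, the smallest k with (A − λI)^k v = 0 for every generalised eigenvector v of λ).

  λ = 3: largest Jordan block has size 3, contributing (x − 3)^3

So m_A(x) = (x - 3)^3 = x^3 - 9*x^2 + 27*x - 27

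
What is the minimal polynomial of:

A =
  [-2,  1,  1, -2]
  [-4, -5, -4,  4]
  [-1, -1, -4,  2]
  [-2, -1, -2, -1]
x^2 + 6*x + 9

The characteristic polynomial is χ_A(x) = (x + 3)^4, so the eigenvalues are known. The minimal polynomial is
  m_A(x) = Π_λ (x − λ)^{k_λ}
where k_λ is the size of the *largest* Jordan block for λ (equivalently, the smallest k with (A − λI)^k v = 0 for every generalised eigenvector v of λ).

  λ = -3: largest Jordan block has size 2, contributing (x + 3)^2

So m_A(x) = (x + 3)^2 = x^2 + 6*x + 9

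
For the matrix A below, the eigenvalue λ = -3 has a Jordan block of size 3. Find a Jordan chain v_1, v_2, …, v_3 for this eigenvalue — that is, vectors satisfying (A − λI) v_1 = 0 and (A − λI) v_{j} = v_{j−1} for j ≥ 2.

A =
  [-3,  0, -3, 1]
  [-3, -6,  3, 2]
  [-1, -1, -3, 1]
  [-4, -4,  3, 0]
A Jordan chain for λ = -3 of length 3:
v_1 = (-1, -2, -1, -3)ᵀ
v_2 = (0, -3, -1, -4)ᵀ
v_3 = (1, 0, 0, 0)ᵀ

Let N = A − (-3)·I. We want v_3 with N^3 v_3 = 0 but N^2 v_3 ≠ 0; then v_{j-1} := N · v_j for j = 3, …, 2.

Pick v_3 = (1, 0, 0, 0)ᵀ.
Then v_2 = N · v_3 = (0, -3, -1, -4)ᵀ.
Then v_1 = N · v_2 = (-1, -2, -1, -3)ᵀ.

Sanity check: (A − (-3)·I) v_1 = (0, 0, 0, 0)ᵀ = 0. ✓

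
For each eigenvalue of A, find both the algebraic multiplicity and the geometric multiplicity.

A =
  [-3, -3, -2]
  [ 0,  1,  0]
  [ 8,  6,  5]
λ = 1: alg = 3, geom = 2

Step 1 — factor the characteristic polynomial to read off the algebraic multiplicities:
  χ_A(x) = (x - 1)^3

Step 2 — compute geometric multiplicities via the rank-nullity identity g(λ) = n − rank(A − λI):
  rank(A − (1)·I) = 1, so dim ker(A − (1)·I) = n − 1 = 2

Summary:
  λ = 1: algebraic multiplicity = 3, geometric multiplicity = 2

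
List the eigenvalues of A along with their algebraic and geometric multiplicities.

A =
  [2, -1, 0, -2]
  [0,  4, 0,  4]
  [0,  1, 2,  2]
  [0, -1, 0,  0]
λ = 2: alg = 4, geom = 3

Step 1 — factor the characteristic polynomial to read off the algebraic multiplicities:
  χ_A(x) = (x - 2)^4

Step 2 — compute geometric multiplicities via the rank-nullity identity g(λ) = n − rank(A − λI):
  rank(A − (2)·I) = 1, so dim ker(A − (2)·I) = n − 1 = 3

Summary:
  λ = 2: algebraic multiplicity = 4, geometric multiplicity = 3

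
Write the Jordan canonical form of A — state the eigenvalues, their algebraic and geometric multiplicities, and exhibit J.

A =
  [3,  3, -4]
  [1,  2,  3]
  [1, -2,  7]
J_3(4)

The characteristic polynomial is
  det(x·I − A) = x^3 - 12*x^2 + 48*x - 64 = (x - 4)^3

Eigenvalues and multiplicities (the geometric multiplicity of λ is n − rank(A − λI), which equals the number of Jordan blocks for λ):
  λ = 4: algebraic multiplicity = 3, geometric multiplicity = 1

Determining the block sizes for each eigenvalue:
  λ = 4: one block (gm = 1), so the single block has size am = 3 → block sizes [3]

Assembling the blocks gives a Jordan form
J =
  [4, 1, 0]
  [0, 4, 1]
  [0, 0, 4]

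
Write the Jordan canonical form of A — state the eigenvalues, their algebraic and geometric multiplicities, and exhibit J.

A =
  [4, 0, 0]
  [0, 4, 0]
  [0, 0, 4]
J_1(4) ⊕ J_1(4) ⊕ J_1(4)

The characteristic polynomial is
  det(x·I − A) = x^3 - 12*x^2 + 48*x - 64 = (x - 4)^3

Eigenvalues and multiplicities (the geometric multiplicity of λ is n − rank(A − λI), which equals the number of Jordan blocks for λ):
  λ = 4: algebraic multiplicity = 3, geometric multiplicity = 3

Determining the block sizes for each eigenvalue:
  λ = 4: gm = am = 3, so every block has size 1 → block sizes [1, 1, 1]

Assembling the blocks gives a Jordan form
J =
  [4, 0, 0]
  [0, 4, 0]
  [0, 0, 4]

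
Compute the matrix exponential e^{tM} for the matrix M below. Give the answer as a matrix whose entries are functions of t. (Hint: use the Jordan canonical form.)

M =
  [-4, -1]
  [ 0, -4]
e^{tM} =
  [exp(-4*t), -t*exp(-4*t)]
  [0, exp(-4*t)]

Strategy: write M = P · J · P⁻¹ where J is a Jordan canonical form, so e^{tM} = P · e^{tJ} · P⁻¹, and e^{tJ} can be computed block-by-block.

M has Jordan form
J =
  [-4,  1]
  [ 0, -4]
(up to reordering of blocks).

Per-block formulas:
  For a 2×2 Jordan block J_2(-4): exp(t · J_2(-4)) = e^(-4t)·(I + t·N), where N is the 2×2 nilpotent shift.

After assembling e^{tJ} and conjugating by P, we get:

e^{tM} =
  [exp(-4*t), -t*exp(-4*t)]
  [0, exp(-4*t)]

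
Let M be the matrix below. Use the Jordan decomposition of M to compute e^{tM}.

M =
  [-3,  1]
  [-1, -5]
e^{tM} =
  [t*exp(-4*t) + exp(-4*t), t*exp(-4*t)]
  [-t*exp(-4*t), -t*exp(-4*t) + exp(-4*t)]

Strategy: write M = P · J · P⁻¹ where J is a Jordan canonical form, so e^{tM} = P · e^{tJ} · P⁻¹, and e^{tJ} can be computed block-by-block.

M has Jordan form
J =
  [-4,  1]
  [ 0, -4]
(up to reordering of blocks).

Per-block formulas:
  For a 2×2 Jordan block J_2(-4): exp(t · J_2(-4)) = e^(-4t)·(I + t·N), where N is the 2×2 nilpotent shift.

After assembling e^{tJ} and conjugating by P, we get:

e^{tM} =
  [t*exp(-4*t) + exp(-4*t), t*exp(-4*t)]
  [-t*exp(-4*t), -t*exp(-4*t) + exp(-4*t)]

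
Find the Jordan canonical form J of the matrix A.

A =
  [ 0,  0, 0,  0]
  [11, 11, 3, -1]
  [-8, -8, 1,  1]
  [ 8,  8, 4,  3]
J_1(0) ⊕ J_3(5)

The characteristic polynomial is
  det(x·I − A) = x^4 - 15*x^3 + 75*x^2 - 125*x = x*(x - 5)^3

Eigenvalues and multiplicities (the geometric multiplicity of λ is n − rank(A − λI), which equals the number of Jordan blocks for λ):
  λ = 0: algebraic multiplicity = 1, geometric multiplicity = 1
  λ = 5: algebraic multiplicity = 3, geometric multiplicity = 1

Determining the block sizes for each eigenvalue:
  λ = 0: one block (gm = 1), so the single block has size am = 1 → block sizes [1]
  λ = 5: one block (gm = 1), so the single block has size am = 3 → block sizes [3]

Assembling the blocks gives a Jordan form
J =
  [0, 0, 0, 0]
  [0, 5, 1, 0]
  [0, 0, 5, 1]
  [0, 0, 0, 5]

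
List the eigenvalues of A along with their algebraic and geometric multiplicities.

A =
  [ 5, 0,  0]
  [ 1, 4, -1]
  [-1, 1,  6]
λ = 5: alg = 3, geom = 2

Step 1 — factor the characteristic polynomial to read off the algebraic multiplicities:
  χ_A(x) = (x - 5)^3

Step 2 — compute geometric multiplicities via the rank-nullity identity g(λ) = n − rank(A − λI):
  rank(A − (5)·I) = 1, so dim ker(A − (5)·I) = n − 1 = 2

Summary:
  λ = 5: algebraic multiplicity = 3, geometric multiplicity = 2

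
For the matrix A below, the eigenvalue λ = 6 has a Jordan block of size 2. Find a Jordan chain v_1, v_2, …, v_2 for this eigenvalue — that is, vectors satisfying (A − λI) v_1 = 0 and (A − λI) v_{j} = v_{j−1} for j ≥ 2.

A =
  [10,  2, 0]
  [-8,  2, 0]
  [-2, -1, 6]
A Jordan chain for λ = 6 of length 2:
v_1 = (4, -8, -2)ᵀ
v_2 = (1, 0, 0)ᵀ

Let N = A − (6)·I. We want v_2 with N^2 v_2 = 0 but N^1 v_2 ≠ 0; then v_{j-1} := N · v_j for j = 2, …, 2.

Pick v_2 = (1, 0, 0)ᵀ.
Then v_1 = N · v_2 = (4, -8, -2)ᵀ.

Sanity check: (A − (6)·I) v_1 = (0, 0, 0)ᵀ = 0. ✓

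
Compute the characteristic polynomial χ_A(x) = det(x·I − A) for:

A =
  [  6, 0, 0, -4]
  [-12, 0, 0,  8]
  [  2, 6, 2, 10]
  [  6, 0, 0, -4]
x^4 - 4*x^3 + 4*x^2

Expanding det(x·I − A) (e.g. by cofactor expansion or by noting that A is similar to its Jordan form J, which has the same characteristic polynomial as A) gives
  χ_A(x) = x^4 - 4*x^3 + 4*x^2
which factors as x^2*(x - 2)^2. The eigenvalues (with algebraic multiplicities) are λ = 0 with multiplicity 2, λ = 2 with multiplicity 2.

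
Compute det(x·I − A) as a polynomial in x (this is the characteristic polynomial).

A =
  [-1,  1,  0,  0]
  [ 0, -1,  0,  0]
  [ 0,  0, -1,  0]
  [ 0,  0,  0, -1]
x^4 + 4*x^3 + 6*x^2 + 4*x + 1

Expanding det(x·I − A) (e.g. by cofactor expansion or by noting that A is similar to its Jordan form J, which has the same characteristic polynomial as A) gives
  χ_A(x) = x^4 + 4*x^3 + 6*x^2 + 4*x + 1
which factors as (x + 1)^4. The eigenvalues (with algebraic multiplicities) are λ = -1 with multiplicity 4.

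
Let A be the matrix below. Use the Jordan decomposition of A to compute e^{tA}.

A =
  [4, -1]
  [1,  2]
e^{tA} =
  [t*exp(3*t) + exp(3*t), -t*exp(3*t)]
  [t*exp(3*t), -t*exp(3*t) + exp(3*t)]

Strategy: write A = P · J · P⁻¹ where J is a Jordan canonical form, so e^{tA} = P · e^{tJ} · P⁻¹, and e^{tJ} can be computed block-by-block.

A has Jordan form
J =
  [3, 1]
  [0, 3]
(up to reordering of blocks).

Per-block formulas:
  For a 2×2 Jordan block J_2(3): exp(t · J_2(3)) = e^(3t)·(I + t·N), where N is the 2×2 nilpotent shift.

After assembling e^{tJ} and conjugating by P, we get:

e^{tA} =
  [t*exp(3*t) + exp(3*t), -t*exp(3*t)]
  [t*exp(3*t), -t*exp(3*t) + exp(3*t)]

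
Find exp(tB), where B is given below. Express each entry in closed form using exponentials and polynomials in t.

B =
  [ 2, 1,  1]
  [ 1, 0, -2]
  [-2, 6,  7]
e^{tB} =
  [-t*exp(3*t) + exp(3*t), t^2*exp(3*t) + t*exp(3*t), t^2*exp(3*t)/2 + t*exp(3*t)]
  [t*exp(3*t), -t^2*exp(3*t) - 3*t*exp(3*t) + exp(3*t), -t^2*exp(3*t)/2 - 2*t*exp(3*t)]
  [-2*t*exp(3*t), 2*t^2*exp(3*t) + 6*t*exp(3*t), t^2*exp(3*t) + 4*t*exp(3*t) + exp(3*t)]

Strategy: write B = P · J · P⁻¹ where J is a Jordan canonical form, so e^{tB} = P · e^{tJ} · P⁻¹, and e^{tJ} can be computed block-by-block.

B has Jordan form
J =
  [3, 1, 0]
  [0, 3, 1]
  [0, 0, 3]
(up to reordering of blocks).

Per-block formulas:
  For a 3×3 Jordan block J_3(3): exp(t · J_3(3)) = e^(3t)·(I + t·N + (t^2/2)·N^2), where N is the 3×3 nilpotent shift.

After assembling e^{tJ} and conjugating by P, we get:

e^{tB} =
  [-t*exp(3*t) + exp(3*t), t^2*exp(3*t) + t*exp(3*t), t^2*exp(3*t)/2 + t*exp(3*t)]
  [t*exp(3*t), -t^2*exp(3*t) - 3*t*exp(3*t) + exp(3*t), -t^2*exp(3*t)/2 - 2*t*exp(3*t)]
  [-2*t*exp(3*t), 2*t^2*exp(3*t) + 6*t*exp(3*t), t^2*exp(3*t) + 4*t*exp(3*t) + exp(3*t)]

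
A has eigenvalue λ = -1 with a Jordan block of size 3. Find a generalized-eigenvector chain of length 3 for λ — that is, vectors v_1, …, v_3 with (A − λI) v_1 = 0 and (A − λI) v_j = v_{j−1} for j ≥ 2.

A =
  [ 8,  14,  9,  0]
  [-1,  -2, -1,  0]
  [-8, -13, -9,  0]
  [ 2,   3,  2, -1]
A Jordan chain for λ = -1 of length 3:
v_1 = (-5, 0, 5, -1)ᵀ
v_2 = (9, -1, -8, 2)ᵀ
v_3 = (1, 0, 0, 0)ᵀ

Let N = A − (-1)·I. We want v_3 with N^3 v_3 = 0 but N^2 v_3 ≠ 0; then v_{j-1} := N · v_j for j = 3, …, 2.

Pick v_3 = (1, 0, 0, 0)ᵀ.
Then v_2 = N · v_3 = (9, -1, -8, 2)ᵀ.
Then v_1 = N · v_2 = (-5, 0, 5, -1)ᵀ.

Sanity check: (A − (-1)·I) v_1 = (0, 0, 0, 0)ᵀ = 0. ✓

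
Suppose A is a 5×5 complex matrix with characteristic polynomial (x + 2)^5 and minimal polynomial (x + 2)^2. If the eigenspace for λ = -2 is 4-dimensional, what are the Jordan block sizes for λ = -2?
Block sizes for λ = -2: [2, 1, 1, 1]

Step 1 — from the characteristic polynomial, algebraic multiplicity of λ = -2 is 5. From dim ker(A − (-2)·I) = 4, there are exactly 4 Jordan blocks for λ = -2.
Step 2 — from the minimal polynomial, the factor (x + 2)^2 tells us the largest block for λ = -2 has size 2.
Step 3 — with total size 5, 4 blocks, and largest block 2, the block sizes (in nonincreasing order) are [2, 1, 1, 1].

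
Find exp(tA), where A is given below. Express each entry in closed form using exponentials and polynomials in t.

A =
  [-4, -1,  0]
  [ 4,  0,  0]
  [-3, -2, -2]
e^{tA} =
  [-2*t*exp(-2*t) + exp(-2*t), -t*exp(-2*t), 0]
  [4*t*exp(-2*t), 2*t*exp(-2*t) + exp(-2*t), 0]
  [-t^2*exp(-2*t) - 3*t*exp(-2*t), -t^2*exp(-2*t)/2 - 2*t*exp(-2*t), exp(-2*t)]

Strategy: write A = P · J · P⁻¹ where J is a Jordan canonical form, so e^{tA} = P · e^{tJ} · P⁻¹, and e^{tJ} can be computed block-by-block.

A has Jordan form
J =
  [-2,  1,  0]
  [ 0, -2,  1]
  [ 0,  0, -2]
(up to reordering of blocks).

Per-block formulas:
  For a 3×3 Jordan block J_3(-2): exp(t · J_3(-2)) = e^(-2t)·(I + t·N + (t^2/2)·N^2), where N is the 3×3 nilpotent shift.

After assembling e^{tJ} and conjugating by P, we get:

e^{tA} =
  [-2*t*exp(-2*t) + exp(-2*t), -t*exp(-2*t), 0]
  [4*t*exp(-2*t), 2*t*exp(-2*t) + exp(-2*t), 0]
  [-t^2*exp(-2*t) - 3*t*exp(-2*t), -t^2*exp(-2*t)/2 - 2*t*exp(-2*t), exp(-2*t)]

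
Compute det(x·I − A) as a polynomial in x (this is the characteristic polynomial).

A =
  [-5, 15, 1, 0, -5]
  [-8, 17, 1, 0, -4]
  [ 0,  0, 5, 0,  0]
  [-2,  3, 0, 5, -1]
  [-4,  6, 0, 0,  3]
x^5 - 25*x^4 + 250*x^3 - 1250*x^2 + 3125*x - 3125

Expanding det(x·I − A) (e.g. by cofactor expansion or by noting that A is similar to its Jordan form J, which has the same characteristic polynomial as A) gives
  χ_A(x) = x^5 - 25*x^4 + 250*x^3 - 1250*x^2 + 3125*x - 3125
which factors as (x - 5)^5. The eigenvalues (with algebraic multiplicities) are λ = 5 with multiplicity 5.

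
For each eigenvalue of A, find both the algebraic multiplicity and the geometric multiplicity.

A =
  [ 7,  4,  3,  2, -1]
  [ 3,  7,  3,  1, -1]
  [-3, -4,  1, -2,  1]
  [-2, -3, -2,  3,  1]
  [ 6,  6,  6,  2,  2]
λ = 4: alg = 5, geom = 2

Step 1 — factor the characteristic polynomial to read off the algebraic multiplicities:
  χ_A(x) = (x - 4)^5

Step 2 — compute geometric multiplicities via the rank-nullity identity g(λ) = n − rank(A − λI):
  rank(A − (4)·I) = 3, so dim ker(A − (4)·I) = n − 3 = 2

Summary:
  λ = 4: algebraic multiplicity = 5, geometric multiplicity = 2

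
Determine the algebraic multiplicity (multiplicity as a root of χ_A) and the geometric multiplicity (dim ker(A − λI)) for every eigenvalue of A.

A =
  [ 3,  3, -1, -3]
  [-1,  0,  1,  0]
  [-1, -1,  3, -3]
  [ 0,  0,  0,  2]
λ = 2: alg = 4, geom = 2

Step 1 — factor the characteristic polynomial to read off the algebraic multiplicities:
  χ_A(x) = (x - 2)^4

Step 2 — compute geometric multiplicities via the rank-nullity identity g(λ) = n − rank(A − λI):
  rank(A − (2)·I) = 2, so dim ker(A − (2)·I) = n − 2 = 2

Summary:
  λ = 2: algebraic multiplicity = 4, geometric multiplicity = 2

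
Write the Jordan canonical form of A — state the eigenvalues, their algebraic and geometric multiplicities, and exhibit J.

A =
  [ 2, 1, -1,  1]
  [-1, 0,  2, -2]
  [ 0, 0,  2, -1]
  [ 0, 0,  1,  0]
J_3(1) ⊕ J_1(1)

The characteristic polynomial is
  det(x·I − A) = x^4 - 4*x^3 + 6*x^2 - 4*x + 1 = (x - 1)^4

Eigenvalues and multiplicities (the geometric multiplicity of λ is n − rank(A − λI), which equals the number of Jordan blocks for λ):
  λ = 1: algebraic multiplicity = 4, geometric multiplicity = 2

Determining the block sizes for each eigenvalue:
  λ = 1: with am = 4 and gm = 2, the partition is not yet determined (e.g. several partitions of 4 into 2 parts exist). Let N = A − (1)·I. Computing rank(N^1) = 2, rank(N^2) = 1, rank(N^3) = 0; the number of blocks of size ≥ j is rank(N^{j−1}) − rank(N^j), giving [2, 1, 1]. So we have 1 block(s) of size 3, 1 block(s) of size 1 → block sizes [3, 1]

Assembling the blocks gives a Jordan form
J =
  [1, 1, 0, 0]
  [0, 1, 1, 0]
  [0, 0, 1, 0]
  [0, 0, 0, 1]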